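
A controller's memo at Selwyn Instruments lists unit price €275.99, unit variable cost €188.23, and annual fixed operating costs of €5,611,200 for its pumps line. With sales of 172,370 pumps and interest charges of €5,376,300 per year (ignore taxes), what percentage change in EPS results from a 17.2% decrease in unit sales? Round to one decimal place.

-62.9%

Total contribution margin = 172,370 × €87.76 = €15,127,191.20.
EBIT = €15,127,191.20 − €5,611,200 = €9,515,991.20.
After interest of €5,376,300.00, pre-tax earnings = €4,139,691.20.
DCL = total CM / (EBIT − I) = €15,127,191.20 / €4,139,691.20 = 3.6542.
%ΔEPS = DCL × %ΔSales = 3.6542 × -17.2% = -62.9%.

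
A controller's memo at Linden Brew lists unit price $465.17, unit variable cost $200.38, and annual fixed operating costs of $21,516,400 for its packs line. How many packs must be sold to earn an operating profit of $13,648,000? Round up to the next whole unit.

132,802 packs

Each unit contributes $465.17 − $200.38 = $264.79.
Units = (FC + target) / CM = ($21,516,400 + $13,648,000) / $264.79 = 132,801.09, so 132,802 packs.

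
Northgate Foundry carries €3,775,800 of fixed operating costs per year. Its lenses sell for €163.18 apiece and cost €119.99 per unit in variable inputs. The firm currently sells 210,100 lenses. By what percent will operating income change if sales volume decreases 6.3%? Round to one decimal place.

-10.8%

At 210,100 units, contribution = 210,100 × €43.19 = €9,074,219.00.
Operating income = contribution − fixed costs = €9,074,219.00 − €3,775,800 = €5,298,419.00.
Degree of operating leverage = €9,074,219.00 / €5,298,419.00 = 1.7126.
So EBIT moves 1.7126 × (-6.3%) = -10.8%.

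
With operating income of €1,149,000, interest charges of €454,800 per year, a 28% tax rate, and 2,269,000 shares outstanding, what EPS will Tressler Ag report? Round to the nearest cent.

€0.22

Interest = €454,800.00, so EBT = €1,149,000 − €454,800.00 = €694,200.00.
Net income = €694,200.00 × (1 − 0.28) = €499,824.00.
EPS = €499,824.00 ÷ 2,269,000 = €0.22.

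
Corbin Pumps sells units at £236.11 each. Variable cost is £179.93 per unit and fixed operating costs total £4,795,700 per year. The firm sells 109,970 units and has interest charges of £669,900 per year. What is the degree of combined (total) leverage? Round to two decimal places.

8.67

Contribution at this volume is 109,970 × £56.18 = £6,178,114.60.
Subtracting fixed costs: EBIT = £6,178,114.60 − £4,795,700 = £1,382,414.60. Interest = £669,900.00, so EBIT − I = £712,514.60.
Degree of total leverage = total CM / (EBIT − interest) = £6,178,114.60 / £712,514.60 = 8.6709.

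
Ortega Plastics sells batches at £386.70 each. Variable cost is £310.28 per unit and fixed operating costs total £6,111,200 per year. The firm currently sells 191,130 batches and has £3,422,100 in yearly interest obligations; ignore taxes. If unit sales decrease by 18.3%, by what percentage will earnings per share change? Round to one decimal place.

-52.7%

Contribution at this volume is 191,130 × £76.42 = £14,606,154.60.
EBIT = £14,606,154.60 − £6,111,200 = £8,494,954.60.
Interest = £3,422,100.00, so EBIT − I = £5,072,854.60.
DCL = total CM / (EBIT − I) = £14,606,154.60 / £5,072,854.60 = 2.8793.
EPS therefore changes by 2.8793 × (-18.3%) = -52.7%.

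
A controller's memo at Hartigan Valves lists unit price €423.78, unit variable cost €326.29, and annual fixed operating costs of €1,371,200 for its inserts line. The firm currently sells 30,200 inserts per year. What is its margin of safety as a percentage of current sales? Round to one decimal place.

53.4%

Contribution margin per unit = €423.78 − €326.29 = €97.49. Break-even units = €1,371,200 ÷ €97.49 = 14,065.03; break-even revenue = 14,065.03 × €423.78 = €5,960,479.39.
Current sales = 30,200 × €423.78 = €12,798,156.00.
Margin of safety = (€12,798,156.00 − €5,960,479.39) ÷ €12,798,156.00 = 53.4%.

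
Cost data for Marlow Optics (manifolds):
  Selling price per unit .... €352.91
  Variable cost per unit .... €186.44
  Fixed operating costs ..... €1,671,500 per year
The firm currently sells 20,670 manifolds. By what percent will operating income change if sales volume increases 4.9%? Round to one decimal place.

At 20,670 units, contribution = 20,670 × €166.47 = €3,440,934.90.
Operating income = contribution − fixed costs = €3,440,934.90 − €1,671,500 = €1,769,434.90.
Degree of operating leverage = €3,440,934.90 / €1,769,434.90 = 1.9447.
Operating income changes by 1.9447 × +4.9% = +9.5%.

+9.5%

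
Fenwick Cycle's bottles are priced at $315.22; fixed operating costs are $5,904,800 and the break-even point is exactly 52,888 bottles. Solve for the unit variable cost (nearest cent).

At break-even, FC = Q × (P − VC), so P − VC = $5,904,800 ÷ 52,888 = $111.6473.
Hence VC = price − CM = $315.22 − $111.6473 = $203.57.

$203.57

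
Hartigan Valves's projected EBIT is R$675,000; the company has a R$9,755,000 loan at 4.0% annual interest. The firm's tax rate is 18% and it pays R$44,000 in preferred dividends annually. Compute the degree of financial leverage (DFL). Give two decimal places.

2.92

Annual interest charges come to R$390,200.00.
Pre-tax preferred-dividend burden = R$44,000 ÷ (1 − 0.18) = R$53,658.54.
DFL = EBIT ÷ [EBIT − I − D_p/(1−t)] = R$675,000 ÷ [R$675,000 − R$390,200.00 − R$53,658.54] = R$675,000 ÷ R$231,141.46 = 2.9203.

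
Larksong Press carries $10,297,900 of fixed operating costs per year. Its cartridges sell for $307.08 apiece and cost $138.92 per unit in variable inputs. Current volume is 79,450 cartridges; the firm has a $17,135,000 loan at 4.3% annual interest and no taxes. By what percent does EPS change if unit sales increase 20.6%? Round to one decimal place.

+118.3%

At 79,450 units, contribution = 79,450 × $168.16 = $13,360,312.00.
EBIT = $13,360,312.00 − $10,297,900 = $3,062,412.00.
After interest of $736,805.00, pre-tax earnings = $2,325,607.00.
Degree of combined leverage = contribution ÷ (EBIT − I) = $13,360,312.00 ÷ $2,325,607.00 = 5.7449.
%ΔEPS = DCL × %ΔSales = 5.7449 × +20.6% = +118.3%.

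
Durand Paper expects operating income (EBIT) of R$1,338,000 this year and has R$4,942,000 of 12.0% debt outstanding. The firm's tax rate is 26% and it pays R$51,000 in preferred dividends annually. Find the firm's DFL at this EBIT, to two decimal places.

Interest = R$593,040.00.
Preferred dividends grossed up pre-tax: R$51,000 / (1 − 0.26) = R$68,918.92.
DFL = EBIT ÷ [EBIT − I − D_p/(1−t)] = R$1,338,000 ÷ [R$1,338,000 − R$593,040.00 − R$68,918.92] = R$1,338,000 ÷ R$676,041.08 = 1.9792.

1.98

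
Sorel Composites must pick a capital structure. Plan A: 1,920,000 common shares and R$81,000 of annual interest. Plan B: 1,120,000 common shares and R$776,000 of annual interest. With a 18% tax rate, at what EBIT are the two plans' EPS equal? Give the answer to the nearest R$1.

Set EPS_A = EPS_B: (EBIT − R$81,000)(1 − 0.18) ÷ 1,920,000 = (EBIT − R$776,000)(1 − 0.18) ÷ 1,120,000.
Cancelling (1 − t) and cross-multiplying: 1,120,000·(EBIT − 81,000) = 1,920,000·(EBIT − 776,000).
Solving, EBIT = (776,000·1,920,000 − 81,000·1,120,000) / (1,920,000 − 1,120,000) = 1,399,200,000,000 / 800,000 = 1,749,000.00.

R$1,749,000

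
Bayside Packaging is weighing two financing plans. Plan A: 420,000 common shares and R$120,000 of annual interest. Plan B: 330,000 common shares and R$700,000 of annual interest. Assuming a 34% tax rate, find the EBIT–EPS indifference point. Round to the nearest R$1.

Set EPS_A = EPS_B: (EBIT − R$120,000)(1 − 0.34) ÷ 420,000 = (EBIT − R$700,000)(1 − 0.34) ÷ 330,000.
The (1 − t) factor cancels: (EBIT − 120,000) × 330,000 = (EBIT − 700,000) × 420,000.
Solving, EBIT = (700,000·420,000 − 120,000·330,000) / (420,000 − 330,000) = 254,400,000,000 / 90,000 = 2,826,666.67.

R$2,826,667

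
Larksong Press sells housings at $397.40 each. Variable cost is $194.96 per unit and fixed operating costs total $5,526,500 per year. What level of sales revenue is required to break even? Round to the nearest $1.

Contribution margin per unit = $397.40 − $194.96 = $202.44, a CM ratio of $202.44 ÷ $397.40 = 0.5094.
Break-even revenue = fixed costs × price ÷ CM = $5,526,500 × $397.40 ÷ $202.44 = $10,848,800.

$10,848,800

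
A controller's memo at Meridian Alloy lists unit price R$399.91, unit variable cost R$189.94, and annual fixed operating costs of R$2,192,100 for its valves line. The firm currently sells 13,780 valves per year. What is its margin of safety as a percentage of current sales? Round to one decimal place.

Each unit contributes R$399.91 − R$189.94 = R$209.97. Break-even units = R$2,192,100 ÷ R$209.97 = 10,440.06; break-even revenue = 10,440.06 × R$399.91 = R$4,175,085.54.
Actual sales revenue = 13,780 × R$399.91 = R$5,510,759.80.
Margin of safety = (R$5,510,759.80 − R$4,175,085.54) ÷ R$5,510,759.80 = 24.2%.

24.2%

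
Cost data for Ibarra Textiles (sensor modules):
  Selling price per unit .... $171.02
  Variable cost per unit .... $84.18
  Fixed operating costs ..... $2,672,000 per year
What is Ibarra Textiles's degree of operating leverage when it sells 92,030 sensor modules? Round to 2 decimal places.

1.50

Total contribution margin = 92,030 × $86.84 = $7,991,885.20.
EBIT = $7,991,885.20 − $2,672,000 = $5,319,885.20.
So DOL = total CM / EBIT = $7,991,885.20 / $5,319,885.20 = 1.5023.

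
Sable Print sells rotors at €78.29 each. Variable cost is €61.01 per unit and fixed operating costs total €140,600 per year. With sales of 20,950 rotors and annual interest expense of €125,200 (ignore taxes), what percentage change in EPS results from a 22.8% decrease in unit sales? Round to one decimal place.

-85.8%

Total contribution margin = 20,950 × €17.28 = €362,016.00.
Operating income = contribution − fixed costs = €362,016.00 − €140,600 = €221,416.00.
Interest = €125,200.00, so EBIT − I = €96,216.00.
Degree of combined leverage = contribution ÷ (EBIT − I) = €362,016.00 ÷ €96,216.00 = 3.7625.
%ΔEPS = DCL × %ΔSales = 3.7625 × -22.8% = -85.8%.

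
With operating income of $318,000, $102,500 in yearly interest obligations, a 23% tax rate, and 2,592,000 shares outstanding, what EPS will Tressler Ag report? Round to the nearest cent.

Pre-tax income = $318,000 − $102,500.00 = $215,500.00.
Net income = $215,500.00 × (1 − 0.23) = $165,935.00.
EPS = $165,935.00 ÷ 2,592,000 = $0.06.

$0.06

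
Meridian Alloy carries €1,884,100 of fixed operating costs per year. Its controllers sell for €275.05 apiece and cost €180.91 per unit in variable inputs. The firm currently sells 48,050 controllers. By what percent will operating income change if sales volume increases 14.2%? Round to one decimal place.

At 48,050 units, contribution = 48,050 × €94.14 = €4,523,427.00.
Operating income = contribution − fixed costs = €4,523,427.00 − €1,884,100 = €2,639,327.00.
Degree of operating leverage = €4,523,427.00 / €2,639,327.00 = 1.7139.
So EBIT moves 1.7139 × (+14.2%) = +24.3%.

+24.3%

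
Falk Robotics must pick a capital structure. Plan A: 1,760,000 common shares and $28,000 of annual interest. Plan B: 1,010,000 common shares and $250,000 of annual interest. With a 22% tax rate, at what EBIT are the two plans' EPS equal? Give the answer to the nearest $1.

$548,960

At indifference, (EBIT − 28,000)(1 − t)/1,760,000 = (EBIT − 250,000)(1 − t)/1,010,000.
The (1 − t) factor cancels: (EBIT − 28,000) × 1,010,000 = (EBIT − 250,000) × 1,760,000.
Solving, EBIT = (250,000·1,760,000 − 28,000·1,010,000) / (1,760,000 − 1,010,000) = 411,720,000,000 / 750,000 = 548,960.00.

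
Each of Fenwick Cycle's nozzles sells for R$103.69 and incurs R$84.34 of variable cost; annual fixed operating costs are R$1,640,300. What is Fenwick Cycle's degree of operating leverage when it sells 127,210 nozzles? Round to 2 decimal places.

Contribution at this volume is 127,210 × R$19.35 = R$2,461,513.50.
Operating income = contribution − fixed costs = R$2,461,513.50 − R$1,640,300 = R$821,213.50.
DOL = contribution ÷ EBIT = R$2,461,513.50 ÷ R$821,213.50 = 2.9974.

3.00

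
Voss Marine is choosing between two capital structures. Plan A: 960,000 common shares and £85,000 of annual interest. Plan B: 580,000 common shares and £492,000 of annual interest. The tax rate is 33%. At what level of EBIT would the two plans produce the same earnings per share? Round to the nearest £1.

Set EPS_A = EPS_B: (EBIT − £85,000)(1 − 0.33) ÷ 960,000 = (EBIT − £492,000)(1 − 0.33) ÷ 580,000.
The (1 − t) factor cancels: (EBIT − 85,000) × 580,000 = (EBIT − 492,000) × 960,000.
Solving, EBIT = (492,000·960,000 − 85,000·580,000) / (960,000 − 580,000) = 423,020,000,000 / 380,000 = 1,113,210.53.

£1,113,211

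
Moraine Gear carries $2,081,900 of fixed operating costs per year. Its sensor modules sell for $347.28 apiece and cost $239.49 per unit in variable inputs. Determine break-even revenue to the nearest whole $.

$6,707,507

Contribution margin per unit = $347.28 − $239.49 = $107.79, a CM ratio of $107.79 ÷ $347.28 = 0.3104.
Break-even sales = FC ÷ CM ratio = $2,081,900 × $347.28 / $107.79 = $6,707,507.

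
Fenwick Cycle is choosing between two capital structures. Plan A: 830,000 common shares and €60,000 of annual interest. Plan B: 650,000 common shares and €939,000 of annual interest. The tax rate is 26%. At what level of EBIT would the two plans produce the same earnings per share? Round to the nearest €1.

€4,113,167

Set EPS_A = EPS_B: (EBIT − €60,000)(1 − 0.26) ÷ 830,000 = (EBIT − €939,000)(1 − 0.26) ÷ 650,000.
The (1 − t) factor cancels: (EBIT − 60,000) × 650,000 = (EBIT − 939,000) × 830,000.
Solving, EBIT = (939,000·830,000 − 60,000·650,000) / (830,000 − 650,000) = 740,370,000,000 / 180,000 = 4,113,166.67.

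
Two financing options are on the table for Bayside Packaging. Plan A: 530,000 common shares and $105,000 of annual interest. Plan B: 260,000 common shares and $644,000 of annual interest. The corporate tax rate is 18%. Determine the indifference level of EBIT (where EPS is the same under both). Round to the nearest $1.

$1,163,037

At indifference, (EBIT − 105,000)(1 − t)/530,000 = (EBIT − 644,000)(1 − t)/260,000.
The (1 − t) factor cancels: (EBIT − 105,000) × 260,000 = (EBIT − 644,000) × 530,000.
EBIT × (530,000 − 260,000) = 644,000 × 530,000 − 105,000 × 260,000 = 314,020,000,000, so EBIT = 314,020,000,000 ÷ 270,000 = 1,163,037.04.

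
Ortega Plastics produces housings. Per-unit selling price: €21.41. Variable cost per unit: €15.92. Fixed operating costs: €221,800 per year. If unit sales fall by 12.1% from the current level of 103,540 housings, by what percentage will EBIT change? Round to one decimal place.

At 103,540 units, contribution = 103,540 × €5.49 = €568,434.60.
EBIT = €568,434.60 − €221,800 = €346,634.60.
DOL = contribution ÷ EBIT = €568,434.60 ÷ €346,634.60 = 1.6399.
%ΔEBIT = DOL × %ΔSales = 1.6399 × -12.1% = -19.8%.

-19.8%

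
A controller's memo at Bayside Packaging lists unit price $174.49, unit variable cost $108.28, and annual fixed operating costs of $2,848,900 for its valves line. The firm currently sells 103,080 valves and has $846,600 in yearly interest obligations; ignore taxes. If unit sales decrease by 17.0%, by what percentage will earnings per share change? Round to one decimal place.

-37.1%

Contribution at this volume is 103,080 × $66.21 = $6,824,926.80.
Subtracting fixed costs: EBIT = $6,824,926.80 − $2,848,900 = $3,976,026.80.
Interest = $846,600.00, so EBIT − I = $3,129,426.80.
Degree of combined leverage = contribution ÷ (EBIT − I) = $6,824,926.80 ÷ $3,129,426.80 = 2.1809.
%ΔEPS = DCL × %ΔSales = 2.1809 × -17.0% = -37.1%.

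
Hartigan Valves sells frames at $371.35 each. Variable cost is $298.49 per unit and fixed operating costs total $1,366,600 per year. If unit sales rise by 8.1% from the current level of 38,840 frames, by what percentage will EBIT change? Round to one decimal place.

Total contribution margin = 38,840 × $72.86 = $2,829,882.40.
EBIT = $2,829,882.40 − $1,366,600 = $1,463,282.40.
So DOL = total CM / EBIT = $2,829,882.40 / $1,463,282.40 = 1.9339.
Operating income changes by 1.9339 × +8.1% = +15.7%.

+15.7%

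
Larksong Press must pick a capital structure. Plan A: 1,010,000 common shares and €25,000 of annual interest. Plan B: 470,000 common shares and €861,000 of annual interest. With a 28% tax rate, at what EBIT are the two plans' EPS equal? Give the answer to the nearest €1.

€1,588,630

At indifference, (EBIT − 25,000)(1 − t)/1,010,000 = (EBIT − 861,000)(1 − t)/470,000.
Cancelling (1 − t) and cross-multiplying: 470,000·(EBIT − 25,000) = 1,010,000·(EBIT − 861,000).
EBIT × (1,010,000 − 470,000) = 861,000 × 1,010,000 − 25,000 × 470,000 = 857,860,000,000, so EBIT = 857,860,000,000 ÷ 540,000 = 1,588,629.63.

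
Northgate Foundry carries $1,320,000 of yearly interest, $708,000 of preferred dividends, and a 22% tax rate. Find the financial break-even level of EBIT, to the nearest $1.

$2,227,692

Preferred dividends are paid after tax, so their pre-tax equivalent is $708,000 ÷ (1 − 0.22) = $907,692.31.
Financial break-even EBIT = interest + D_p ÷ (1 − t) = $1,320,000 + $907,692.31 = $2,227,692.31.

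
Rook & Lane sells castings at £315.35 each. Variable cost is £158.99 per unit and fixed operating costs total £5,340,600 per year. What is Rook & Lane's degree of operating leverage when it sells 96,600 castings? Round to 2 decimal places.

Contribution at this volume is 96,600 × £156.36 = £15,104,376.00.
EBIT = £15,104,376.00 − £5,340,600 = £9,763,776.00.
DOL = contribution ÷ EBIT = £15,104,376.00 ÷ £9,763,776.00 = 1.5470.

1.55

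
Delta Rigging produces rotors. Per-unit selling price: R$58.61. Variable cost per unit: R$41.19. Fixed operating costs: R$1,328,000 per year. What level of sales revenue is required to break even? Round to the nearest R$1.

CM per unit = R$58.61 − R$41.19 = R$17.42; CM ratio = R$17.42 / R$58.61 = 0.2972.
Break-even sales = FC ÷ CM ratio = R$1,328,000 × R$58.61 / R$17.42 = R$4,468,087.

R$4,468,087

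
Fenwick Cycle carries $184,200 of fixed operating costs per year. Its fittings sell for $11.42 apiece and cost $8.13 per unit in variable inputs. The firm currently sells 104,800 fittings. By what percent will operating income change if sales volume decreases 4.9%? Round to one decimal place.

At 104,800 units, contribution = 104,800 × $3.29 = $344,792.00.
Subtracting fixed costs: EBIT = $344,792.00 − $184,200 = $160,592.00.
So DOL = total CM / EBIT = $344,792.00 / $160,592.00 = 2.1470.
Operating income changes by 2.1470 × -4.9% = -10.5%.

-10.5%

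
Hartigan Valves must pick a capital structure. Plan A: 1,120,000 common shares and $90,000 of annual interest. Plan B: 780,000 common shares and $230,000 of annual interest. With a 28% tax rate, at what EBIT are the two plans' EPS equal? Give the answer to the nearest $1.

$551,176

At indifference, (EBIT − 90,000)(1 − t)/1,120,000 = (EBIT − 230,000)(1 − t)/780,000.
The (1 − t) factor cancels: (EBIT − 90,000) × 780,000 = (EBIT − 230,000) × 1,120,000.
Solving, EBIT = (230,000·1,120,000 − 90,000·780,000) / (1,120,000 − 780,000) = 187,400,000,000 / 340,000 = 551,176.47.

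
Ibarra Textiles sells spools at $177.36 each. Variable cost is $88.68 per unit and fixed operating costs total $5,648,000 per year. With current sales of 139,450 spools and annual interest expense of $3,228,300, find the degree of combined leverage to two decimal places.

3.54

Contribution at this volume is 139,450 × $88.68 = $12,366,426.00.
Subtracting fixed costs: EBIT = $12,366,426.00 − $5,648,000 = $6,718,426.00. Interest = $3,228,300.00.
DOL = $12,366,426.00 ÷ $6,718,426.00 = 1.8407; DFL = $6,718,426.00 ÷ $3,490,126.00 = 1.9250.
Combined leverage = 1.8407 × 1.9250 = 3.5433.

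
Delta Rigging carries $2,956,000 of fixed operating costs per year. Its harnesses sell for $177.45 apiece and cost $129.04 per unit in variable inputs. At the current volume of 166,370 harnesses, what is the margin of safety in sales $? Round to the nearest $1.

Each unit contributes $177.45 − $129.04 = $48.41. Break-even units = $2,956,000 ÷ $48.41 = 61,061.76; break-even revenue = 61,061.76 × $177.45 = $10,835,410.04.
Actual sales revenue = 166,370 × $177.45 = $29,522,356.50.
Margin of safety = $29,522,356.50 − $10,835,410.04 = $18,686,946.

$18,686,946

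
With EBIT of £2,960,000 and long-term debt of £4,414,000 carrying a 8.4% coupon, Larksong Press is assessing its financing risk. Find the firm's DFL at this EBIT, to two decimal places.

Annual interest charges come to £370,776.00.
DFL = EBIT ÷ (EBIT − I) = £2,960,000 ÷ (£2,960,000 − £370,776.00) = £2,960,000 ÷ £2,589,224.00 = 1.1432.

1.14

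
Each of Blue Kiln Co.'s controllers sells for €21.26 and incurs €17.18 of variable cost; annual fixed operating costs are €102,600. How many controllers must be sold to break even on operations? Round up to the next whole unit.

Contribution margin per unit = €21.26 − €17.18 = €4.08.
Break-even Q = €102,600 / €4.08 = 25,147.06 → 25,148 controllers.

25,148 controllers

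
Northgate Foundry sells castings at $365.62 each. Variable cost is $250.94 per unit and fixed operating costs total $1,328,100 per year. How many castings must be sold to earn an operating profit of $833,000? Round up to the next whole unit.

18,845 castings

Unit CM = price − variable cost = $365.62 − $250.94 = $114.68.
Required volume = (fixed costs + target profit) ÷ CM = ($1,328,100 + $833,000) ÷ $114.68 = 18,844.61, so 18,845 castings.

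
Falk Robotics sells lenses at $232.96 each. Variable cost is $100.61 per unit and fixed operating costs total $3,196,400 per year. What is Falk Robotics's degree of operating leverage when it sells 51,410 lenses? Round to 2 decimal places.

1.89

Total contribution margin = 51,410 × $132.35 = $6,804,113.50.
EBIT = $6,804,113.50 − $3,196,400 = $3,607,713.50.
Degree of operating leverage = $6,804,113.50 / $3,607,713.50 = 1.8860.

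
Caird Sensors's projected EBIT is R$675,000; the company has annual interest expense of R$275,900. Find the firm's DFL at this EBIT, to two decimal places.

1.69

Annual interest charges come to R$275,900.00.
DFL = EBIT ÷ (EBIT − I) = R$675,000 ÷ (R$675,000 − R$275,900.00) = R$675,000 ÷ R$399,100.00 = 1.6913.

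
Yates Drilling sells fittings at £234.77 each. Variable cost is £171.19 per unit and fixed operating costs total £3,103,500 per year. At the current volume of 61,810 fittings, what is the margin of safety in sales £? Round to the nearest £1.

£3,051,418

Each unit contributes £234.77 − £171.19 = £63.58. Break-even units = £3,103,500 ÷ £63.58 = 48,812.52; break-even revenue = 48,812.52 × £234.77 = £11,459,715.24.
Current sales = 61,810 × £234.77 = £14,511,133.70.
Margin of safety = £14,511,133.70 − £11,459,715.24 = £3,051,418.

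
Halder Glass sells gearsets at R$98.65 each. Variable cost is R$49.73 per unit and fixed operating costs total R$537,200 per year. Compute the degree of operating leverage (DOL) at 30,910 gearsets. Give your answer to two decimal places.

At 30,910 units, contribution = 30,910 × R$48.92 = R$1,512,117.20.
Subtracting fixed costs: EBIT = R$1,512,117.20 − R$537,200 = R$974,917.20.
So DOL = total CM / EBIT = R$1,512,117.20 / R$974,917.20 = 1.5510.

1.55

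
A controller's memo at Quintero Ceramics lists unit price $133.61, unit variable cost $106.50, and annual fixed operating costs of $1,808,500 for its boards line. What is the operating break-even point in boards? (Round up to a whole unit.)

66,710 boards

Contribution margin per unit = $133.61 − $106.50 = $27.11.
Break-even Q = $1,808,500 / $27.11 = 66,709.70 → 66,710 boards.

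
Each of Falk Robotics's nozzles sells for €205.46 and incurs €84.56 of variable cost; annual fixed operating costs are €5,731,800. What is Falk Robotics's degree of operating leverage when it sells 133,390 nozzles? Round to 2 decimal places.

At 133,390 units, contribution = 133,390 × €120.90 = €16,126,851.00.
EBIT = €16,126,851.00 − €5,731,800 = €10,395,051.00.
DOL = contribution ÷ EBIT = €16,126,851.00 ÷ €10,395,051.00 = 1.5514.

1.55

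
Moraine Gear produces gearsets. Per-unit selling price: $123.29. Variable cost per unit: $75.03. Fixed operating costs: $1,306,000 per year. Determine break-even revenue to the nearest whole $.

Contribution margin per unit = $123.29 − $75.03 = $48.26, a CM ratio of $48.26 ÷ $123.29 = 0.3914.
Break-even revenue = fixed costs × price ÷ CM = $1,306,000 × $123.29 ÷ $48.26 = $3,336,443.

$3,336,443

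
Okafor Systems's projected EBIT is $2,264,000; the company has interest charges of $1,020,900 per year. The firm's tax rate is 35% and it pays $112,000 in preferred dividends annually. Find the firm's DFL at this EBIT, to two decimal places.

2.11

Annual interest charges come to $1,020,900.00.
Preferred dividends grossed up pre-tax: $112,000 / (1 − 0.35) = $172,307.69.
DFL = EBIT ÷ [EBIT − I − D_p/(1−t)] = $2,264,000 ÷ [$2,264,000 − $1,020,900.00 − $172,307.69] = $2,264,000 ÷ $1,070,792.31 = 2.1143.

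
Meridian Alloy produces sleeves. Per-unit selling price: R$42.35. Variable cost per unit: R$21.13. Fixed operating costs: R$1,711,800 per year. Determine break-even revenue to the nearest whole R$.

Contribution margin per unit = R$42.35 − R$21.13 = R$21.22, a CM ratio of R$21.22 ÷ R$42.35 = 0.5011.
Break-even revenue = fixed costs × price ÷ CM = R$1,711,800 × R$42.35 ÷ R$21.22 = R$3,416,340.

R$3,416,340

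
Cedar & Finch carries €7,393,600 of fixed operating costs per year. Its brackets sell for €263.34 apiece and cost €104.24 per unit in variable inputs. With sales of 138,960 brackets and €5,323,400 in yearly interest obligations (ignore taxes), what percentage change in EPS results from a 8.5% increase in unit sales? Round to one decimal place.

Contribution at this volume is 138,960 × €159.10 = €22,108,536.00.
Subtracting fixed costs: EBIT = €22,108,536.00 − €7,393,600 = €14,714,936.00.
After interest of €5,323,400.00, pre-tax earnings = €9,391,536.00.
DCL = total CM / (EBIT − I) = €22,108,536.00 / €9,391,536.00 = 2.3541.
EPS therefore changes by 2.3541 × (+8.5%) = +20.0%.

+20.0%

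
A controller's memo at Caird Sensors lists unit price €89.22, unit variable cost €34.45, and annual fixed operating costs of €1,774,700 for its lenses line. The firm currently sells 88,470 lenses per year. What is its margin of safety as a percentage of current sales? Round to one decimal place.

Each unit contributes €89.22 − €34.45 = €54.77. Break-even units = €1,774,700 ÷ €54.77 = 32,402.78; break-even revenue = 32,402.78 × €89.22 = €2,890,975.61.
Current sales = 88,470 × €89.22 = €7,893,293.40.
Margin of safety = (€7,893,293.40 − €2,890,975.61) ÷ €7,893,293.40 = 63.4%.

63.4%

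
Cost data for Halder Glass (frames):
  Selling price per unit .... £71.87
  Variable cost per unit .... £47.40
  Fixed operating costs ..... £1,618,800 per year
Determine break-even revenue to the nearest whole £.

£4,754,522

CM per unit = £71.87 − £47.40 = £24.47; CM ratio = £24.47 / £71.87 = 0.3405.
Break-even revenue = fixed costs × price ÷ CM = £1,618,800 × £71.87 ÷ £24.47 = £4,754,522.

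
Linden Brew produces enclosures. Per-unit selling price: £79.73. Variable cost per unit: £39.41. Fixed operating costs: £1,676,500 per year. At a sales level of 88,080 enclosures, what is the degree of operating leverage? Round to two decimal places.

Contribution at this volume is 88,080 × £40.32 = £3,551,385.60.
Subtracting fixed costs: EBIT = £3,551,385.60 − £1,676,500 = £1,874,885.60.
DOL = contribution ÷ EBIT = £3,551,385.60 ÷ £1,874,885.60 = 1.8942.

1.89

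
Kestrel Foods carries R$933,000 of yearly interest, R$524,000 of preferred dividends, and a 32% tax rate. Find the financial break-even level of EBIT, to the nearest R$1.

R$1,703,588

Preferred dividends are paid after tax, so their pre-tax equivalent is R$524,000 ÷ (1 − 0.32) = R$770,588.24.
Financial break-even EBIT = interest + D_p ÷ (1 − t) = R$933,000 + R$770,588.24 = R$1,703,588.24.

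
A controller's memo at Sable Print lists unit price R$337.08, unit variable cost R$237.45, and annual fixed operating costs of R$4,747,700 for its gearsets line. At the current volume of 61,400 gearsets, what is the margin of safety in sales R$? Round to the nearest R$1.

Unit CM = price − variable cost = R$337.08 − R$237.45 = R$99.63. Break-even units = R$4,747,700 ÷ R$99.63 = 47,653.32; break-even revenue = 47,653.32 × R$337.08 = R$16,062,980.19.
Current sales = 61,400 × R$337.08 = R$20,696,712.00.
Margin of safety = R$20,696,712.00 − R$16,062,980.19 = R$4,633,732.

R$4,633,732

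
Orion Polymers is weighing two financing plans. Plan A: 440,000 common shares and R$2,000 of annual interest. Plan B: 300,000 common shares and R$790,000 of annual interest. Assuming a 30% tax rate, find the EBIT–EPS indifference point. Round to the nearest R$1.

Set EPS_A = EPS_B: (EBIT − R$2,000)(1 − 0.30) ÷ 440,000 = (EBIT − R$790,000)(1 − 0.30) ÷ 300,000.
The (1 − t) factor cancels: (EBIT − 2,000) × 300,000 = (EBIT − 790,000) × 440,000.
EBIT × (440,000 − 300,000) = 790,000 × 440,000 − 2,000 × 300,000 = 347,000,000,000, so EBIT = 347,000,000,000 ÷ 140,000 = 2,478,571.43.

R$2,478,571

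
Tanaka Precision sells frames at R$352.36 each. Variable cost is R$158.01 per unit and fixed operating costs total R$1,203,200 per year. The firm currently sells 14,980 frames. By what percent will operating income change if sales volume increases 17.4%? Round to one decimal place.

Contribution at this volume is 14,980 × R$194.35 = R$2,911,363.00.
Subtracting fixed costs: EBIT = R$2,911,363.00 − R$1,203,200 = R$1,708,163.00.
So DOL = total CM / EBIT = R$2,911,363.00 / R$1,708,163.00 = 1.7044.
%ΔEBIT = DOL × %ΔSales = 1.7044 × +17.4% = +29.7%.

+29.7%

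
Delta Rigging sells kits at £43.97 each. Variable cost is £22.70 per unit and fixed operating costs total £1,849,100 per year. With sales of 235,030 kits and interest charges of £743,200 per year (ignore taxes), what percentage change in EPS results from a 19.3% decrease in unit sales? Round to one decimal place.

-40.1%

Contribution at this volume is 235,030 × £21.27 = £4,999,088.10.
Operating income = contribution − fixed costs = £4,999,088.10 − £1,849,100 = £3,149,988.10.
Interest = £743,200.00, so EBIT − I = £2,406,788.10.
DCL = total CM / (EBIT − I) = £4,999,088.10 / £2,406,788.10 = 2.0771.
EPS therefore changes by 2.0771 × (-19.3%) = -40.1%.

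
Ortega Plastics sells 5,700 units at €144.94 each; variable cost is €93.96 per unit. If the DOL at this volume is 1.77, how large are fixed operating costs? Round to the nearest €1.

€126,413

At 5,700 units, contribution = 5,700 × €50.98 = €290,586.00.
Since DOL = CM ÷ EBIT, EBIT = €290,586.00 ÷ 1.77 = €164,172.88.
Fixed costs = CM − EBIT = €290,586.00 − €164,172.88 = €126,413.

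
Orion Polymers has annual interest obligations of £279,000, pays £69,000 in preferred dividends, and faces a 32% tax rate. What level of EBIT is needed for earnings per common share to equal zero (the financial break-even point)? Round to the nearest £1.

Grossing the preferred dividend up to pre-tax terms: £69,000 / (1 − 0.32) = £101,470.59.
Financial break-even EBIT = interest + D_p ÷ (1 − t) = £279,000 + £101,470.59 = £380,470.59.

£380,471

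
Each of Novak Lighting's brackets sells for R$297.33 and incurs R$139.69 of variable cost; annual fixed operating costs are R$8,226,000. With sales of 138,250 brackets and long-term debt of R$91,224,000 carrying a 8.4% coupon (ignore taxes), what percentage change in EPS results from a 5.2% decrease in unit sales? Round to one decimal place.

-19.2%

Contribution at this volume is 138,250 × R$157.64 = R$21,793,730.00.
Subtracting fixed costs: EBIT = R$21,793,730.00 − R$8,226,000 = R$13,567,730.00.
Interest = R$7,662,816.00, so EBIT − I = R$5,904,914.00.
Degree of combined leverage = contribution ÷ (EBIT − I) = R$21,793,730.00 ÷ R$5,904,914.00 = 3.6908.
%ΔEPS = DCL × %ΔSales = 3.6908 × -5.2% = -19.2%.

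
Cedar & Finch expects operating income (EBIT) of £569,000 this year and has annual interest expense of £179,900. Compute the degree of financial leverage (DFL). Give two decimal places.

Annual interest charges come to £179,900.00.
Degree of financial leverage = EBIT / (EBIT − interest) = £569,000 / £389,100.00 = 1.4623.

1.46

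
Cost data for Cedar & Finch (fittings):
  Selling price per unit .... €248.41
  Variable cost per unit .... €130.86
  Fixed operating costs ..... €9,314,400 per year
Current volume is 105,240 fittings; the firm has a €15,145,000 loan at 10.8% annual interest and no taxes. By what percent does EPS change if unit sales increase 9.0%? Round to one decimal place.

At 105,240 units, contribution = 105,240 × €117.55 = €12,370,962.00.
EBIT = €12,370,962.00 − €9,314,400 = €3,056,562.00.
After interest of €1,635,660.00, pre-tax earnings = €1,420,902.00.
Degree of combined leverage = contribution ÷ (EBIT − I) = €12,370,962.00 ÷ €1,420,902.00 = 8.7064.
%ΔEPS = DCL × %ΔSales = 8.7064 × +9.0% = +78.4%.

+78.4%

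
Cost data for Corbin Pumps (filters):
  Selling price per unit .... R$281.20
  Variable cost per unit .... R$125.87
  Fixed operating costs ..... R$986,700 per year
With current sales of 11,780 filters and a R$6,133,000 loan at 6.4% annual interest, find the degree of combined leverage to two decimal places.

Total contribution margin = 11,780 × R$155.33 = R$1,829,787.40.
EBIT = R$1,829,787.40 − R$986,700 = R$843,087.40. Interest = R$392,512.00.
DOL = R$1,829,787.40 ÷ R$843,087.40 = 2.1703; DFL = R$843,087.40 ÷ R$450,575.40 = 1.8711.
DCL = DOL × DFL = 2.1703 × 1.8711 = 4.0608.

4.06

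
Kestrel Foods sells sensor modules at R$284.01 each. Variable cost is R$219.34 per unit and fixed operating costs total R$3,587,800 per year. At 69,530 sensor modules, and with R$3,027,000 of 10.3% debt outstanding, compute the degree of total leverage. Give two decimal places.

Contribution at this volume is 69,530 × R$64.67 = R$4,496,505.10.
Operating income = contribution − fixed costs = R$4,496,505.10 − R$3,587,800 = R$908,705.10. Interest = R$311,781.00, so EBIT − I = R$596,924.10.
Degree of total leverage = total CM / (EBIT − interest) = R$4,496,505.10 / R$596,924.10 = 7.5328.

7.53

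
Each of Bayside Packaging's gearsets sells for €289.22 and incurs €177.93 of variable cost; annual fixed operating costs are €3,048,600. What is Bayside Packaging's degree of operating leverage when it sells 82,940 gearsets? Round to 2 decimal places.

1.49

Contribution at this volume is 82,940 × €111.29 = €9,230,392.60.
Subtracting fixed costs: EBIT = €9,230,392.60 − €3,048,600 = €6,181,792.60.
DOL = contribution ÷ EBIT = €9,230,392.60 ÷ €6,181,792.60 = 1.4932.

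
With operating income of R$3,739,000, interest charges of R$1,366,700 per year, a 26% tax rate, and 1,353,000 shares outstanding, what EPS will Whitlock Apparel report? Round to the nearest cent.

R$1.30

Pre-tax income = R$3,739,000 − R$1,366,700.00 = R$2,372,300.00.
After tax at 26%: net income = R$2,372,300.00 × 0.74 = R$1,755,502.00.
EPS = R$1,755,502.00 ÷ 1,353,000 = R$1.30.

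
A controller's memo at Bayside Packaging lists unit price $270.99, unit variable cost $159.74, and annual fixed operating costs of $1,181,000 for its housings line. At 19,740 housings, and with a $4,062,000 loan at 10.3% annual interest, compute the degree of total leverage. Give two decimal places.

3.68

At 19,740 units, contribution = 19,740 × $111.25 = $2,196,075.00.
EBIT = $2,196,075.00 − $1,181,000 = $1,015,075.00. Interest = $418,386.00.
DOL = $2,196,075.00 ÷ $1,015,075.00 = 2.1635; DFL = $1,015,075.00 ÷ $596,689.00 = 1.7012.
Combined leverage = 2.1635 × 1.7012 = 3.6805.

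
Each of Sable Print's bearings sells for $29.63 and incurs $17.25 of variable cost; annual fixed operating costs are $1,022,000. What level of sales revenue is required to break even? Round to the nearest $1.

$2,446,031

CM per unit = $29.63 − $17.25 = $12.38; CM ratio = $12.38 / $29.63 = 0.4178.
Break-even sales = FC ÷ CM ratio = $1,022,000 × $29.63 / $12.38 = $2,446,031.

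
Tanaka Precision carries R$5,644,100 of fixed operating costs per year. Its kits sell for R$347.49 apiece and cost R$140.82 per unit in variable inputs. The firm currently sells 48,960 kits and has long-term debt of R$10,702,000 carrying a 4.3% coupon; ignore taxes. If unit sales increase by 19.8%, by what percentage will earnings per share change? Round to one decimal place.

+49.9%

Total contribution margin = 48,960 × R$206.67 = R$10,118,563.20.
Subtracting fixed costs: EBIT = R$10,118,563.20 − R$5,644,100 = R$4,474,463.20.
Interest = R$460,186.00, so EBIT − I = R$4,014,277.20.
DCL = total CM / (EBIT − I) = R$10,118,563.20 / R$4,014,277.20 = 2.5206.
%ΔEPS = DCL × %ΔSales = 2.5206 × +19.8% = +49.9%.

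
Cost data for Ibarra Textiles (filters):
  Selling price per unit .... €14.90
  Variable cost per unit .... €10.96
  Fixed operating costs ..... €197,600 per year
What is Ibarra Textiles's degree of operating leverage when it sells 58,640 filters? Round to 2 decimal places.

Total contribution margin = 58,640 × €3.94 = €231,041.60.
Operating income = contribution − fixed costs = €231,041.60 − €197,600 = €33,441.60.
Degree of operating leverage = €231,041.60 / €33,441.60 = 6.9088.

6.91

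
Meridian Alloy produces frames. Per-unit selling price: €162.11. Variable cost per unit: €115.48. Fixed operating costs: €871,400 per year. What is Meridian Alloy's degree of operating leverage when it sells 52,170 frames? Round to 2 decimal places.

1.56

Contribution at this volume is 52,170 × €46.63 = €2,432,687.10.
Operating income = contribution − fixed costs = €2,432,687.10 − €871,400 = €1,561,287.10.
So DOL = total CM / EBIT = €2,432,687.10 / €1,561,287.10 = 1.5581.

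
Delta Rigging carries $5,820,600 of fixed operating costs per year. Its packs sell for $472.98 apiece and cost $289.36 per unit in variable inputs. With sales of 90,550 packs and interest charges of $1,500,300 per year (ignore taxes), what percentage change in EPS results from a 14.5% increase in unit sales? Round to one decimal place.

+25.9%

Contribution at this volume is 90,550 × $183.62 = $16,626,791.00.
Subtracting fixed costs: EBIT = $16,626,791.00 − $5,820,600 = $10,806,191.00.
Interest = $1,500,300.00, so EBIT − I = $9,305,891.00.
DCL = total CM / (EBIT − I) = $16,626,791.00 / $9,305,891.00 = 1.7867.
EPS therefore changes by 1.7867 × (+14.5%) = +25.9%.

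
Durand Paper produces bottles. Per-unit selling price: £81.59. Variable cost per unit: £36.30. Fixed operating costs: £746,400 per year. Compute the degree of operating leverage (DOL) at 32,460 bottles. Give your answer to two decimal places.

2.03

Total contribution margin = 32,460 × £45.29 = £1,470,113.40.
EBIT = £1,470,113.40 − £746,400 = £723,713.40.
DOL = contribution ÷ EBIT = £1,470,113.40 ÷ £723,713.40 = 2.0313.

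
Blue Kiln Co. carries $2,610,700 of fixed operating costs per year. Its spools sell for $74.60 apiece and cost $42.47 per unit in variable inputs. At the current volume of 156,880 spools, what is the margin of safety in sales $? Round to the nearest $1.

Unit CM = price − variable cost = $74.60 − $42.47 = $32.13. Break-even units = $2,610,700 ÷ $32.13 = 81,254.28; break-even revenue = 81,254.28 × $74.60 = $6,061,569.25.
Current sales = 156,880 × $74.60 = $11,703,248.00.
Margin of safety = $11,703,248.00 − $6,061,569.25 = $5,641,679.

$5,641,679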